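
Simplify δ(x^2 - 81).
\frac{\delta(x - 9) + \delta(x + 9)}{18}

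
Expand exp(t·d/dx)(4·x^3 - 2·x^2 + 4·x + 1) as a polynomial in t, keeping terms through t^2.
t^{2} \left(12 x - 2\right) + 4 t \left(3 x^{2} - x + 1\right) + 4 x^{3} - 2 x^{2} + 4 x + 1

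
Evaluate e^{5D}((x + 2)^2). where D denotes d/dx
x^{2} + 14 x + 49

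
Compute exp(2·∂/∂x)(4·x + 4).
4 x + 12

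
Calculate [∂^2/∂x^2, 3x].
6\frac{d}{dx}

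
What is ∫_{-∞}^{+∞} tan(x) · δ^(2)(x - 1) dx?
2 \tan{\left(1 \right)} + 2 \tan^{3}{\left(1 \right)}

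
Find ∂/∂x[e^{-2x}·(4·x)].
4 \left(1 - 2 x\right) e^{- 2 x}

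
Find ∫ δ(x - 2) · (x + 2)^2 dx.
16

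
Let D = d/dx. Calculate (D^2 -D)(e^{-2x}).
6 e^{- 2 x}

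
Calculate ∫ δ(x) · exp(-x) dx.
1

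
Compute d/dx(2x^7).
14 x^{6}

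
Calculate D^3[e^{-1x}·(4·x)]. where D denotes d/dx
4 \left(3 - x\right) e^{- x}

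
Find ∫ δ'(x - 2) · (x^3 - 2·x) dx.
-10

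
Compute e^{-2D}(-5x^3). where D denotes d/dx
- 5 x^{3} + 30 x^{2} - 60 x + 40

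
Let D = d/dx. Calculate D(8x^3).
24 x^{2}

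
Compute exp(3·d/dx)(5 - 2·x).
- 2 x - 1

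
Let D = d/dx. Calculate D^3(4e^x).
4 e^{x}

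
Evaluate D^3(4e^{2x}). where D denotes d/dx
32 e^{2 x}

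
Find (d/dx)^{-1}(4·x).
2 x^{2}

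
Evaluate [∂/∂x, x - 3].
1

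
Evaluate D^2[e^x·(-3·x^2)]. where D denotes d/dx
3 \left(- x^{2} - 4 x - 2\right) e^{x}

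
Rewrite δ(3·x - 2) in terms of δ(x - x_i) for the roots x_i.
\frac{\delta(x - 2/3)}{3}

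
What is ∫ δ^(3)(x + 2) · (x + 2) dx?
0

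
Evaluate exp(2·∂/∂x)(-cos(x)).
- \cos{\left(x + 2 \right)}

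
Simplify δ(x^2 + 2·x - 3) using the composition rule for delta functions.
\frac{\delta(x + 3) + \delta(x - 1)}{4}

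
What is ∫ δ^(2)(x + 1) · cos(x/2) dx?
- \frac{\cos{\left(\frac{1}{2} \right)}}{4}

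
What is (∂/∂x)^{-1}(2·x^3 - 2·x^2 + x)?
\frac{x^{4}}{2} - \frac{2 x^{3}}{3} + \frac{x^{2}}{2}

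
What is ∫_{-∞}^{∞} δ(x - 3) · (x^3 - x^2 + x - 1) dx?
20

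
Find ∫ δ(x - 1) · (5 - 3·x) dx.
2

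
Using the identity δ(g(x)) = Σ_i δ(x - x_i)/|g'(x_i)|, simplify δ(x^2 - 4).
\frac{\delta(x - 2) + \delta(x + 2)}{4}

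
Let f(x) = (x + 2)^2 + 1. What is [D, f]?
2 x + 4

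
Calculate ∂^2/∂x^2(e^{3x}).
9 e^{3 x}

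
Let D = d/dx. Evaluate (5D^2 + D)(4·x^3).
12 x \left(x + 10\right)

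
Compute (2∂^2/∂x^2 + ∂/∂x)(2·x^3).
6 x \left(x + 4\right)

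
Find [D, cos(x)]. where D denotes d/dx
- \sin{\left(x \right)}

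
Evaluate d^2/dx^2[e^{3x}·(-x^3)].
- 3 x \left(3 x^{2} + 6 x + 2\right) e^{3 x}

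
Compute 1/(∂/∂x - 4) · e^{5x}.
e^{5 x}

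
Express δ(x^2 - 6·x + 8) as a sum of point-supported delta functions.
\frac{\delta(x - 4) + \delta(x - 2)}{2}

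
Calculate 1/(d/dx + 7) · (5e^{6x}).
\frac{5 e^{6 x}}{13}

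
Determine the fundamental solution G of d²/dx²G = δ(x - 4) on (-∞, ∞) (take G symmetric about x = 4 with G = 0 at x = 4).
\frac{|x - 4|}{2}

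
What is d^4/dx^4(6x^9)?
18144 x^{5}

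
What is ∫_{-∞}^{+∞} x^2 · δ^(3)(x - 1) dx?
0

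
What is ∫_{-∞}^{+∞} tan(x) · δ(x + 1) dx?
- \tan{\left(1 \right)}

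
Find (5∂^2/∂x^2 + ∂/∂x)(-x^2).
- 2 x - 10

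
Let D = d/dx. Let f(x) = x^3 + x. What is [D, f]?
3 x^{2} + 1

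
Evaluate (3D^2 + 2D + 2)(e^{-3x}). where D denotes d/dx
23 e^{- 3 x}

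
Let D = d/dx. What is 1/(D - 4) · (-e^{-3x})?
\frac{e^{- 3 x}}{7}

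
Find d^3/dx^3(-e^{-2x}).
8 e^{- 2 x}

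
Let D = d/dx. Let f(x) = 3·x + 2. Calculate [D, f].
3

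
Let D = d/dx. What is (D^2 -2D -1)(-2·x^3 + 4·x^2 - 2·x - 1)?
2 x^{3} + 8 x^{2} - 26 x + 13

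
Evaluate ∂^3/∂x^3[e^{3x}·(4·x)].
108 \left(x + 1\right) e^{3 x}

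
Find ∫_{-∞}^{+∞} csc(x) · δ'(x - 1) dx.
\cot{\left(1 \right)} \csc{\left(1 \right)}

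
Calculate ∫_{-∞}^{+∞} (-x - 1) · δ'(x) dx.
1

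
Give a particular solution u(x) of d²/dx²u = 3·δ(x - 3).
\frac{3|x - 3|}{2}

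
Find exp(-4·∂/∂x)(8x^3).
8 x^{3} - 96 x^{2} + 384 x - 512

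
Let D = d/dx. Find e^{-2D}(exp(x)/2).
\frac{e^{x - 2}}{2}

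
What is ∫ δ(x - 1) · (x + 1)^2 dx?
4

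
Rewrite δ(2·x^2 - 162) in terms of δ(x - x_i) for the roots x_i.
\frac{\delta(x - 9) + \delta(x + 9)}{36}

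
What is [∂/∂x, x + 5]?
1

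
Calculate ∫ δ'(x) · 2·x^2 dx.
0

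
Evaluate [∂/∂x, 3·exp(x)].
3 e^{x}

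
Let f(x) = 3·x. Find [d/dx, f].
3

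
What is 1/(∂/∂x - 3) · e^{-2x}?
- \frac{e^{- 2 x}}{5}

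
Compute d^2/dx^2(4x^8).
224 x^{6}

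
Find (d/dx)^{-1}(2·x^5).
\frac{x^{6}}{3}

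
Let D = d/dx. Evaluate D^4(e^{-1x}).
e^{- x}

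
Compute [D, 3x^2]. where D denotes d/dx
6 x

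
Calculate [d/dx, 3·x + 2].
3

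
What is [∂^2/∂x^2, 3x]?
6\frac{d}{dx}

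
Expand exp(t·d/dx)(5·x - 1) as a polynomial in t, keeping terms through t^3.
5 t + 5 x - 1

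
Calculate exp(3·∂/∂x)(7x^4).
7 x^{4} + 84 x^{3} + 378 x^{2} + 756 x + 567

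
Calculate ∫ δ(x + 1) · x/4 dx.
- \frac{1}{4}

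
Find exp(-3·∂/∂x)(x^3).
x^{3} - 9 x^{2} + 27 x - 27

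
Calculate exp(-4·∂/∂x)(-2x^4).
- 2 x^{4} + 32 x^{3} - 192 x^{2} + 512 x - 512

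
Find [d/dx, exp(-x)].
- e^{- x}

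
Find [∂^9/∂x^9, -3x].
-27\frac{d^{8}}{dx^{8}}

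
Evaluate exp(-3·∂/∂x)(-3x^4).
- 3 x^{4} + 36 x^{3} - 162 x^{2} + 324 x - 243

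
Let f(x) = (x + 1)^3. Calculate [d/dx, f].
3 \left(x + 1\right)^{2}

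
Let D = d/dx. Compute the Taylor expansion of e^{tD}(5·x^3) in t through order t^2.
5 x \left(3 t^{2} + 3 t x + x^{2}\right)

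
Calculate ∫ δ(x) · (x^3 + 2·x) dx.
0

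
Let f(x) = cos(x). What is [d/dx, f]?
- \sin{\left(x \right)}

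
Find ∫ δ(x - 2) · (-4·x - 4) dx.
-12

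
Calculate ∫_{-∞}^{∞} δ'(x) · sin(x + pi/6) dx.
- \frac{\sqrt{3}}{2}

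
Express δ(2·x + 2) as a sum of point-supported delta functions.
\frac{\delta(x + 1)}{2}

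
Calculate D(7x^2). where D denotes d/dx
14 x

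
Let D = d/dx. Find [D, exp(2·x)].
2 e^{2 x}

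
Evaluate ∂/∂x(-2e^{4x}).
- 8 e^{4 x}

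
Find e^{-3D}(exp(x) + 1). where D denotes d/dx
e^{x - 3} + 1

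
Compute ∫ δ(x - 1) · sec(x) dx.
\sec{\left(1 \right)}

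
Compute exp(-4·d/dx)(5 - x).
9 - x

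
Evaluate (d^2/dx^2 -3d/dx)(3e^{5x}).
30 e^{5 x}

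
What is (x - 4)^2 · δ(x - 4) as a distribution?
0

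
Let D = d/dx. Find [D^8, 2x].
16D^{7}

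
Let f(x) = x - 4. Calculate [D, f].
1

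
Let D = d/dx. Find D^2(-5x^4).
- 60 x^{2}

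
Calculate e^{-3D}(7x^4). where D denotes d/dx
7 x^{4} - 84 x^{3} + 378 x^{2} - 756 x + 567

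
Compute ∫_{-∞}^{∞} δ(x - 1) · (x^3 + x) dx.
2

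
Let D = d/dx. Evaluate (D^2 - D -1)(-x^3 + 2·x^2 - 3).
x^{3} + x^{2} - 10 x + 7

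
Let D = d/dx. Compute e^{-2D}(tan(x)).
\tan{\left(x - 2 \right)}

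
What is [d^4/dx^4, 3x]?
12\frac{d^{3}}{dx^{3}}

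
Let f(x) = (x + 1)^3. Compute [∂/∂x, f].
3 \left(x + 1\right)^{2}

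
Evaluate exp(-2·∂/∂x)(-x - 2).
- x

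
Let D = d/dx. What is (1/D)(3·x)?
\frac{3 x^{2}}{2}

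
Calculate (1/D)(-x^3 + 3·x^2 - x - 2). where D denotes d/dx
- \frac{x^{4}}{4} + x^{3} - \frac{x^{2}}{2} - 2 x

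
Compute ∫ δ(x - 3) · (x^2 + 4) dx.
13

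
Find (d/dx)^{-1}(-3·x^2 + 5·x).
- x^{3} + \frac{5 x^{2}}{2}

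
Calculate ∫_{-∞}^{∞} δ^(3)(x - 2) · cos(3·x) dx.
- 27 \sin{\left(6 \right)}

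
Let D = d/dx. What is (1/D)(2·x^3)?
\frac{x^{4}}{2}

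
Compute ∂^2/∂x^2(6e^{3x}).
54 e^{3 x}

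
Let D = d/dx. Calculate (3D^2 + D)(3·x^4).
12 x^{2} \left(x + 9\right)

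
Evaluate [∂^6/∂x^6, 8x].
48\frac{d^{5}}{dx^{5}}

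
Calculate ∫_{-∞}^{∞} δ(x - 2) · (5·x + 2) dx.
12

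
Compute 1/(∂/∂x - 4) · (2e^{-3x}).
- \frac{2 e^{- 3 x}}{7}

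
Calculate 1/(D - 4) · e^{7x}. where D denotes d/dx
\frac{e^{7 x}}{3}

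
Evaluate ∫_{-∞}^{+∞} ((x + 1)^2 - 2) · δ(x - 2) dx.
7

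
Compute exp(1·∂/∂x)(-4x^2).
- 4 x^{2} - 8 x - 4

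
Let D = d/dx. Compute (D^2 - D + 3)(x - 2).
3 x - 7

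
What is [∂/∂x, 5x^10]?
50 x^{9}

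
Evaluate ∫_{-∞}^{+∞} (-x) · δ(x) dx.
0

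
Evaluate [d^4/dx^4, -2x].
-8\frac{d^{3}}{dx^{3}}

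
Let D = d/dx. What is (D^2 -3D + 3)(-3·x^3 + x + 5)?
- 9 x^{3} + 27 x^{2} - 15 x + 12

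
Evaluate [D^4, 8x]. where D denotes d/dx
32D^{3}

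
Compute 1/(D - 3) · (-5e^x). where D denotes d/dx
\frac{5 e^{x}}{2}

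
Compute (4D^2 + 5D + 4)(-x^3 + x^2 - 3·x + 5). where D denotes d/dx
- 4 x^{3} - 11 x^{2} - 26 x + 13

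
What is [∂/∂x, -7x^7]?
- 49 x^{6}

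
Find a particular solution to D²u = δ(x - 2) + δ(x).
\frac{|x - 2|}{2} + \frac{|x|}{2}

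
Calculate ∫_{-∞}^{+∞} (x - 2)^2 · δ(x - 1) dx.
1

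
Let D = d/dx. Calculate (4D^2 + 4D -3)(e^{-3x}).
21 e^{- 3 x}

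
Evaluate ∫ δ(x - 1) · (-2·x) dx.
-2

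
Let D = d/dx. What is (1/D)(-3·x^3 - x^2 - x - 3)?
- \frac{3 x^{4}}{4} - \frac{x^{3}}{3} - \frac{x^{2}}{2} - 3 x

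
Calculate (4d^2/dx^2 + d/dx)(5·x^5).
25 x^{3} \left(x + 16\right)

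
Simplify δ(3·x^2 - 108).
\frac{\delta(x - 6) + \delta(x + 6)}{36}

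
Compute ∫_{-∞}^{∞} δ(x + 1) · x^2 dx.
1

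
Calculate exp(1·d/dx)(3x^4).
3 x^{4} + 12 x^{3} + 18 x^{2} + 12 x + 3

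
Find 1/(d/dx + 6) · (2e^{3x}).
\frac{2 e^{3 x}}{9}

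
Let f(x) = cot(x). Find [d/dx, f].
- \frac{1}{\sin^{2}{\left(x \right)}}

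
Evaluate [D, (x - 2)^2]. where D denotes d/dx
2 x - 4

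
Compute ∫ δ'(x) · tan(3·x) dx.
-3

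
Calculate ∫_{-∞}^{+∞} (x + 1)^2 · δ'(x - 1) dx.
-4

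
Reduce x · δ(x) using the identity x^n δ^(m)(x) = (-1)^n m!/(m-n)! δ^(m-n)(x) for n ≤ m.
0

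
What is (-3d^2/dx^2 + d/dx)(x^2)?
2 x - 6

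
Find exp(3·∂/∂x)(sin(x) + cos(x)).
\sqrt{2} \sin{\left(x + \frac{\pi}{4} + 3 \right)}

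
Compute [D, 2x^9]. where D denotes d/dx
18 x^{8}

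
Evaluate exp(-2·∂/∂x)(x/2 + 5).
\frac{x}{2} + 4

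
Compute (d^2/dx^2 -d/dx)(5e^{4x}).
60 e^{4 x}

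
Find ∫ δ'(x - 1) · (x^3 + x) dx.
-4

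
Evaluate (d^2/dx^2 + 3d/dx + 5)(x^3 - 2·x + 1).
5 x^{3} + 9 x^{2} - 4 x - 1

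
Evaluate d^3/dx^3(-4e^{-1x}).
4 e^{- x}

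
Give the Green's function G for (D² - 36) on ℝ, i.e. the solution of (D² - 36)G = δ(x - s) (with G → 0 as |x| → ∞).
-\frac{e^{-6|x-s|}}{12}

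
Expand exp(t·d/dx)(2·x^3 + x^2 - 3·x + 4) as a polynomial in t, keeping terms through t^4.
2 t^{3} + t^{2} \left(6 x + 1\right) + t \left(6 x^{2} + 2 x - 3\right) + 2 x^{3} + x^{2} - 3 x + 4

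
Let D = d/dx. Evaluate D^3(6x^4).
144 x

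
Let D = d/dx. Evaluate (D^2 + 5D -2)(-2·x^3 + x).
4 x^{3} - 30 x^{2} - 14 x + 5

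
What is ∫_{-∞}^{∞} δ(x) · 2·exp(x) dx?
2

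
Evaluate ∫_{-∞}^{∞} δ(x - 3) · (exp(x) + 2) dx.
2 + e^{3}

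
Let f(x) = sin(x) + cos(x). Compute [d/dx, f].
- \sin{\left(x \right)} + \cos{\left(x \right)}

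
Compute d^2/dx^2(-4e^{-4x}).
- 64 e^{- 4 x}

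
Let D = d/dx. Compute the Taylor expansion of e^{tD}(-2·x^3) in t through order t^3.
- 2 t^{3} - 6 t^{2} x - 6 t x^{2} - 2 x^{3}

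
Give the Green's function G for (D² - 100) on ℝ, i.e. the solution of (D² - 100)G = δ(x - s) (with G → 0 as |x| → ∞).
-\frac{e^{-10|x-s|}}{20}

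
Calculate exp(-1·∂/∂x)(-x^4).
- x^{4} + 4 x^{3} - 6 x^{2} + 4 x - 1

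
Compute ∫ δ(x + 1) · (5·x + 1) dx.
-4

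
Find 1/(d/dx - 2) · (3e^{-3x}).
- \frac{3 e^{- 3 x}}{5}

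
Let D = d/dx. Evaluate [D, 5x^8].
40 x^{7}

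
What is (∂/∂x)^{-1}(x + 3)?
\frac{x^{2}}{2} + 3 x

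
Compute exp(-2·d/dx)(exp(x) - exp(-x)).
- e^{2 - x} + e^{x - 2}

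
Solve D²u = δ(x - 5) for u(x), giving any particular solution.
\frac{|x - 5|}{2}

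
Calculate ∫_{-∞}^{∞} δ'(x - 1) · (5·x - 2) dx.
-5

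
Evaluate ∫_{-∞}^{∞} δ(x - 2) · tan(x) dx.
\tan{\left(2 \right)}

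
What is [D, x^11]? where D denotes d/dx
11 x^{10}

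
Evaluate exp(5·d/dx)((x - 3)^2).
x^{2} + 4 x + 4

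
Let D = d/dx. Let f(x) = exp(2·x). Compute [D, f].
2 e^{2 x}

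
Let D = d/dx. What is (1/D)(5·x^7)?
\frac{5 x^{8}}{8}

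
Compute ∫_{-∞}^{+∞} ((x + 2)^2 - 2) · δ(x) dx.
2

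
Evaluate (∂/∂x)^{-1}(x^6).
\frac{x^{7}}{7}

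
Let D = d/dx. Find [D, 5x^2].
10 x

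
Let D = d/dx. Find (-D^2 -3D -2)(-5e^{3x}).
100 e^{3 x}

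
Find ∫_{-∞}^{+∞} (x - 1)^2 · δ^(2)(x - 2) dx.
2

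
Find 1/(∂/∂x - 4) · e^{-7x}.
- \frac{e^{- 7 x}}{11}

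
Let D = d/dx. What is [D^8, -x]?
-8D^{7}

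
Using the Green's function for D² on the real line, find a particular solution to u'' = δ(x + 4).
\frac{|x + 4|}{2}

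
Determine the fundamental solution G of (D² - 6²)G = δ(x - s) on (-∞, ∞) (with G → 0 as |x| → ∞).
-\frac{e^{-6|x-s|}}{12}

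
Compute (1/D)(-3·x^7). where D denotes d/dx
- \frac{3 x^{8}}{8}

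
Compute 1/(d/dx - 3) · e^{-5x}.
- \frac{e^{- 5 x}}{8}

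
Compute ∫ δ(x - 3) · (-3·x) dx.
-9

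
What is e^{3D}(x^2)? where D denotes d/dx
x^{2} + 6 x + 9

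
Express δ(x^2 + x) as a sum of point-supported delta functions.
\frac{\delta(x + 1) + \delta(x)}{1}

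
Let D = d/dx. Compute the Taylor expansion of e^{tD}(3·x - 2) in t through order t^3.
3 t + 3 x - 2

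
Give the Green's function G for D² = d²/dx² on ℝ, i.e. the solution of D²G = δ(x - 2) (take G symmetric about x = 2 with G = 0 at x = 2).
\frac{|x - 2|}{2}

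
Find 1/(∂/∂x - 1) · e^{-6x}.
- \frac{e^{- 6 x}}{7}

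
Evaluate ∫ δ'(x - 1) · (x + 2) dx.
-1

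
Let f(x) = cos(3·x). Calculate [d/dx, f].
- 3 \sin{\left(3 x \right)}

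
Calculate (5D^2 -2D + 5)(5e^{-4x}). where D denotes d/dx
465 e^{- 4 x}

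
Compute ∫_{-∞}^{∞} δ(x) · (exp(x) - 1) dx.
0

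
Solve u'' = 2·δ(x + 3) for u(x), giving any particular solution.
|x + 3|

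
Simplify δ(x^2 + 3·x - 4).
\frac{\delta(x - 1) + \delta(x + 4)}{5}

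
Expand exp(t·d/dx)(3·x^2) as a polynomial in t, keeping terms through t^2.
3 t^{2} + 6 t x + 3 x^{2}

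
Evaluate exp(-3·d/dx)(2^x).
2^{x - 3}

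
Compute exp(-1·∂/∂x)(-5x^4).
- 5 x^{4} + 20 x^{3} - 30 x^{2} + 20 x - 5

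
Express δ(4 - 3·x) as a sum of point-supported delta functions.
\frac{\delta(x - 4/3)}{3}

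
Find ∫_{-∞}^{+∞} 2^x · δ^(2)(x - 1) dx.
2 \log{\left(2 \right)}^{2}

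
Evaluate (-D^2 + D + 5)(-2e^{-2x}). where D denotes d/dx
2 e^{- 2 x}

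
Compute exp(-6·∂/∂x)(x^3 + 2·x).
x^{3} - 18 x^{2} + 110 x - 228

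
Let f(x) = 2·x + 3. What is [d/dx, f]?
2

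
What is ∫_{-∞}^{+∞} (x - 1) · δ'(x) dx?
-1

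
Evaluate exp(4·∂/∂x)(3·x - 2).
3 x + 10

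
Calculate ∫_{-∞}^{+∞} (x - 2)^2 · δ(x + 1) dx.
9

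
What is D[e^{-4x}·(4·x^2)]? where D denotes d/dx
8 x \left(1 - 2 x\right) e^{- 4 x}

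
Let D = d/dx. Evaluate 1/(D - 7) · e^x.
- \frac{e^{x}}{6}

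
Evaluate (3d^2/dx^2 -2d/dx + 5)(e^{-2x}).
21 e^{- 2 x}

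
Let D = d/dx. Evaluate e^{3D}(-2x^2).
- 2 x^{2} - 12 x - 18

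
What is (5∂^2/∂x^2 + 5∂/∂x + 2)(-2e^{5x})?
- 304 e^{5 x}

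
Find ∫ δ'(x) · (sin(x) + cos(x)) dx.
-1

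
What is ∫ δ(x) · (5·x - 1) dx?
-1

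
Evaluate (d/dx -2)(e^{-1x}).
- 3 e^{- x}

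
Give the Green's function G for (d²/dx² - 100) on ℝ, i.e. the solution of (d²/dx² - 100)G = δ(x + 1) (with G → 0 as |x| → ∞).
-\frac{e^{-10|x + 1|}}{20}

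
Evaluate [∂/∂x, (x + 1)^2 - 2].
2 x + 2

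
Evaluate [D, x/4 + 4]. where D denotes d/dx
\frac{1}{4}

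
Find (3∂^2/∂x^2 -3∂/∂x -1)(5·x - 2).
- 5 x - 13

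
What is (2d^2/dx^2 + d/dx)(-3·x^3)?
9 x \left(- x - 4\right)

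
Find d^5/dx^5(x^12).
95040 x^{7}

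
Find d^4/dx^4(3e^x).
3 e^{x}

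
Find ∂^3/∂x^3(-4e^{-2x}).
32 e^{- 2 x}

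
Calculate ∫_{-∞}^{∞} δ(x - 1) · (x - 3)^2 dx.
4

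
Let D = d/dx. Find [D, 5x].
5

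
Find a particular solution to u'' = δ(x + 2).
\frac{|x + 2|}{2}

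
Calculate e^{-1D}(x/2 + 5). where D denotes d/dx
\frac{x}{2} + \frac{9}{2}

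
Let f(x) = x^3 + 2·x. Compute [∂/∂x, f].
3 x^{2} + 2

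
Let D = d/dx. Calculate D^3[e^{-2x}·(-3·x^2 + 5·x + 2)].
8 \left(3 x^{2} - 14 x + 10\right) e^{- 2 x}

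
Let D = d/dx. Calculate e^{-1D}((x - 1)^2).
x^{2} - 4 x + 4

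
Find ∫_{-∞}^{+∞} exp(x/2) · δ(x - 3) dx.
e^{\frac{3}{2}}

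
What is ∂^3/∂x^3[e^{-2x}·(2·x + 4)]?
8 \left(- 2 x - 1\right) e^{- 2 x}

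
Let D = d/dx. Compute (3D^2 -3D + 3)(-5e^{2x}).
- 45 e^{2 x}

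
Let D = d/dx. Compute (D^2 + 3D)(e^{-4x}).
4 e^{- 4 x}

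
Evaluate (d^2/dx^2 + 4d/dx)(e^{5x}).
45 e^{5 x}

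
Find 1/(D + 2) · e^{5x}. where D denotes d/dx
\frac{e^{5 x}}{7}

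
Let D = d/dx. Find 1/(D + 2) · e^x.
\frac{e^{x}}{3}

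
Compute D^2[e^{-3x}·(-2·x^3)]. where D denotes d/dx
6 x \left(- 3 x^{2} + 6 x - 2\right) e^{- 3 x}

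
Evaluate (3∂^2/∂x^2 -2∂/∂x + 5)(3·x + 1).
15 x - 1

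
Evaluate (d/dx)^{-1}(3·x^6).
\frac{3 x^{7}}{7}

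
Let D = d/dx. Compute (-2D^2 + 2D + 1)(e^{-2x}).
- 11 e^{- 2 x}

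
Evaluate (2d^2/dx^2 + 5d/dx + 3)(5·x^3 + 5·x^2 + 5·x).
15 x^{3} + 90 x^{2} + 125 x + 45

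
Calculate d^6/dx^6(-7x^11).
- 2328480 x^{5}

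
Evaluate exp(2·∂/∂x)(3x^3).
3 x^{3} + 18 x^{2} + 36 x + 24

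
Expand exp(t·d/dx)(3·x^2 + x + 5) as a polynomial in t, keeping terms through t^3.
3 t^{2} + t \left(6 x + 1\right) + 3 x^{2} + x + 5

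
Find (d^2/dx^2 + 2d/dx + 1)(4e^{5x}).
144 e^{5 x}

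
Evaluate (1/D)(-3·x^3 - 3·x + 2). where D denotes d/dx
- \frac{3 x^{4}}{4} - \frac{3 x^{2}}{2} + 2 x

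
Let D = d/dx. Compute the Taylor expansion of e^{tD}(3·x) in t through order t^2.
3 t + 3 x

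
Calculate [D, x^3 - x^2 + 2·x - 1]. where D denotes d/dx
3 x^{2} - 2 x + 2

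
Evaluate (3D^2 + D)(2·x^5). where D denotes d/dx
10 x^{3} \left(x + 12\right)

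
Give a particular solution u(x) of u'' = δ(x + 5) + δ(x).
\frac{|x + 5|}{2} + \frac{|x|}{2}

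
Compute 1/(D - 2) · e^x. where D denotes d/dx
- e^{x}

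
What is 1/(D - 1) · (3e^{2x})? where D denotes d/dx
3 e^{2 x}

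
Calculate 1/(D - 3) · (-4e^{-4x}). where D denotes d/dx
\frac{4 e^{- 4 x}}{7}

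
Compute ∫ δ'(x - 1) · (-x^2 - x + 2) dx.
3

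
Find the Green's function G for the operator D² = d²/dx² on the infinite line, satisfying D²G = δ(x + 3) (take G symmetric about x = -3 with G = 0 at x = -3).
\frac{|x + 3|}{2}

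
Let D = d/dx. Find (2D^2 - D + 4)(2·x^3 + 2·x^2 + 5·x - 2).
8 x^{3} + 2 x^{2} + 40 x - 5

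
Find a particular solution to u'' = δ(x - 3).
\frac{|x - 3|}{2}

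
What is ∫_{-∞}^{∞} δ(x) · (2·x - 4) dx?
-4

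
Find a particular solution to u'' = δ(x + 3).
\frac{|x + 3|}{2}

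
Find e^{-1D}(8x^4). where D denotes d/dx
8 x^{4} - 32 x^{3} + 48 x^{2} - 32 x + 8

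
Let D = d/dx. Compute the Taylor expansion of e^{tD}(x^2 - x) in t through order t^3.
t^{2} + t \left(2 x - 1\right) + x^{2} - x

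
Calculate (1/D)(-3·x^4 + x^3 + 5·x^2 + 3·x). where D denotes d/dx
- \frac{3 x^{5}}{5} + \frac{x^{4}}{4} + \frac{5 x^{3}}{3} + \frac{3 x^{2}}{2}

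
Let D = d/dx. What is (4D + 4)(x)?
4 x + 4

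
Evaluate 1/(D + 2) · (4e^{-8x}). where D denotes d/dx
- \frac{2 e^{- 8 x}}{3}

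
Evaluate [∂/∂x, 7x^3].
21 x^{2}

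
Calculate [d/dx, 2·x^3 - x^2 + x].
6 x^{2} - 2 x + 1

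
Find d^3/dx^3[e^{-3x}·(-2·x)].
54 \left(x - 1\right) e^{- 3 x}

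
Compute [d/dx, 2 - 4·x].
-4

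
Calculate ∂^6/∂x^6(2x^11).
665280 x^{5}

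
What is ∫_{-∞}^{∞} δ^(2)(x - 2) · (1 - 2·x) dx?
0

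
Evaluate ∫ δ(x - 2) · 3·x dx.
6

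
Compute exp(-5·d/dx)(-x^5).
- x^{5} + 25 x^{4} - 250 x^{3} + 1250 x^{2} - 3125 x + 3125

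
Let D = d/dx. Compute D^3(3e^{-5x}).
- 375 e^{- 5 x}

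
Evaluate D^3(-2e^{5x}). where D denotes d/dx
- 250 e^{5 x}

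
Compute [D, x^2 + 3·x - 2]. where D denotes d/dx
2 x + 3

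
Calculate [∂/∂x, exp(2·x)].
2 e^{2 x}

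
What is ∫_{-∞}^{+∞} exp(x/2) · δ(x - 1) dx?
e^{\frac{1}{2}}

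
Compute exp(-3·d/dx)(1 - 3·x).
10 - 3 x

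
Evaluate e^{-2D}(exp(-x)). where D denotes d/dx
e^{2 - x}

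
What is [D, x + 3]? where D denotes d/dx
1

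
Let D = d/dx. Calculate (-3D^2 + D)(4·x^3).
12 x \left(x - 6\right)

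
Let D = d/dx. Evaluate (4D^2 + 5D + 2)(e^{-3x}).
23 e^{- 3 x}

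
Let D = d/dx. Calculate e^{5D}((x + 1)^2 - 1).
x^{2} + 12 x + 35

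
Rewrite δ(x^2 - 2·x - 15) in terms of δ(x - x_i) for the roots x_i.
\frac{\delta(x - 5) + \delta(x + 3)}{8}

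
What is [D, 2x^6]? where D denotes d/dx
12 x^{5}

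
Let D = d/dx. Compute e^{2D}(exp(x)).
e^{x + 2}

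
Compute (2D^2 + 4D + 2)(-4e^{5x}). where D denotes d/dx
- 288 e^{5 x}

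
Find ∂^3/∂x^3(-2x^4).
- 48 x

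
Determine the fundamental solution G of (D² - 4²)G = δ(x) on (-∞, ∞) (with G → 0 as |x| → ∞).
-\frac{e^{-4|x|}}{8}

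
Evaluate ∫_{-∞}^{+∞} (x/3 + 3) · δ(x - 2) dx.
\frac{11}{3}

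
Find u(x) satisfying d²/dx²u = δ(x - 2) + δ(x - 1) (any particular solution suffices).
\frac{|x - 2|}{2} + \frac{|x - 1|}{2}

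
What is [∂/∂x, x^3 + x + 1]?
3 x^{2} + 1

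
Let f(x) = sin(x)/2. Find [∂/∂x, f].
\frac{\cos{\left(x \right)}}{2}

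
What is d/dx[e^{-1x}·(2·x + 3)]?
\left(- 2 x - 1\right) e^{- x}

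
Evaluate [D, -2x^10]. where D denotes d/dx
- 20 x^{9}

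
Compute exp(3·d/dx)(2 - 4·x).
- 4 x - 10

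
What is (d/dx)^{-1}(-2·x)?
- x^{2}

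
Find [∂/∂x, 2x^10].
20 x^{9}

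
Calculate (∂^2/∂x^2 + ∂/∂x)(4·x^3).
12 x \left(x + 2\right)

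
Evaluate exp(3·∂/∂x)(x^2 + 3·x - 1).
x^{2} + 9 x + 17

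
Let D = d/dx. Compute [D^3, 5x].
15D^{2}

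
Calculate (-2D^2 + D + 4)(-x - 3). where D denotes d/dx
- 4 x - 13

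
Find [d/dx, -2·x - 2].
-2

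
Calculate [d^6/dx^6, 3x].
18\frac{d^{5}}{dx^{5}}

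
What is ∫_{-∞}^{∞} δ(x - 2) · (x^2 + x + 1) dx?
7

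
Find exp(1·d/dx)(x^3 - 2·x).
x^{3} + 3 x^{2} + x - 1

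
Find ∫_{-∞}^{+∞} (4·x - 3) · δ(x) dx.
-3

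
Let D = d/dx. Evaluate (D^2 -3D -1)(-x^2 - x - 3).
x^{2} + 7 x + 4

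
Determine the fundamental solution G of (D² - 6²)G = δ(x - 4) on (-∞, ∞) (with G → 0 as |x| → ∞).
-\frac{e^{-6|x - 4|}}{12}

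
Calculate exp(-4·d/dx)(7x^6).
7 x^{6} - 168 x^{5} + 1680 x^{4} - 8960 x^{3} + 26880 x^{2} - 43008 x + 28672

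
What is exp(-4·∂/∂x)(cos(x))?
\cos{\left(x - 4 \right)}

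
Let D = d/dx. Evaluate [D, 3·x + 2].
3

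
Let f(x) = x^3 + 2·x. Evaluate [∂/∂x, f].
3 x^{2} + 2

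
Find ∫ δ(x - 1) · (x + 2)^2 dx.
9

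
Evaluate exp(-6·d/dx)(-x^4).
- x^{4} + 24 x^{3} - 216 x^{2} + 864 x - 1296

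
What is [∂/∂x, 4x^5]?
20 x^{4}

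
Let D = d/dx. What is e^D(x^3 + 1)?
x^{3} + 3 x^{2} + 3 x + 2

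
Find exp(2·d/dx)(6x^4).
6 x^{4} + 48 x^{3} + 144 x^{2} + 192 x + 96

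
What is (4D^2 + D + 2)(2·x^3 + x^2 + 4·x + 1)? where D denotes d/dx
4 x^{3} + 8 x^{2} + 58 x + 14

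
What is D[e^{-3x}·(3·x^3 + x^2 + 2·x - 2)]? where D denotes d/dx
\left(- 9 x^{3} + 6 x^{2} - 4 x + 8\right) e^{- 3 x}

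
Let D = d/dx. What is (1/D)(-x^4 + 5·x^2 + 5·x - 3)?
- \frac{x^{5}}{5} + \frac{5 x^{3}}{3} + \frac{5 x^{2}}{2} - 3 x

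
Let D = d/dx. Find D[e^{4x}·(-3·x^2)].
6 x \left(- 2 x - 1\right) e^{4 x}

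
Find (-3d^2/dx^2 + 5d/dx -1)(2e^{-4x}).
- 138 e^{- 4 x}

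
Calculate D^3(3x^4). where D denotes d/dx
72 x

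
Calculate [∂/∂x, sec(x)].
\tan{\left(x \right)} \sec{\left(x \right)}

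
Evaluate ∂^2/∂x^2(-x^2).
-2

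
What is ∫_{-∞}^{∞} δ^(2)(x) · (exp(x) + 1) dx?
1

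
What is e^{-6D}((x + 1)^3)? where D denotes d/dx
x^{3} - 15 x^{2} + 75 x - 125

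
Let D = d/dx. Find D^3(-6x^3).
-36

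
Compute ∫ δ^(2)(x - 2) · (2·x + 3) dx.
0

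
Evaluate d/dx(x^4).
4 x^{3}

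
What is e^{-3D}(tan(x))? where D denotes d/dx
\tan{\left(x - 3 \right)}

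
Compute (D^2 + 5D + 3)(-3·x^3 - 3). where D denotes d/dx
- 9 x^{3} - 45 x^{2} - 18 x - 9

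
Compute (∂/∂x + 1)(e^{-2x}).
- e^{- 2 x}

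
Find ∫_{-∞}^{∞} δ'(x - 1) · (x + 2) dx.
-1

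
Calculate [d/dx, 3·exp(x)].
3 e^{x}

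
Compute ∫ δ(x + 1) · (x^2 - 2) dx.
-1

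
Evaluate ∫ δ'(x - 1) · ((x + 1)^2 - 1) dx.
-4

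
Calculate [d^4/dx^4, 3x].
12\frac{d^{3}}{dx^{3}}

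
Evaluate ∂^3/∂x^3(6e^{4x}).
384 e^{4 x}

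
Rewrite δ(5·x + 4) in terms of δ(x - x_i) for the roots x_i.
\frac{\delta(x + 4/5)}{5}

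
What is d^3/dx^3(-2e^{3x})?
- 54 e^{3 x}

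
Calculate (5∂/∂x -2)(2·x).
10 - 4 x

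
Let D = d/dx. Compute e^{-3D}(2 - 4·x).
14 - 4 x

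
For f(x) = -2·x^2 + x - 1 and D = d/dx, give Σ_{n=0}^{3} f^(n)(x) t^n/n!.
- 2 t^{2} - t \left(4 x - 1\right) - 2 x^{2} + x - 1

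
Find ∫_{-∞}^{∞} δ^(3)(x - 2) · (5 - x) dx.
0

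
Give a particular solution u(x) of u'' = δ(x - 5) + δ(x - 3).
\frac{|x - 5|}{2} + \frac{|x - 3|}{2}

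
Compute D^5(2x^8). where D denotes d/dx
13440 x^{3}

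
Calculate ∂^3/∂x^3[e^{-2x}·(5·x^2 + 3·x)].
8 \left(- 5 x^{2} + 12 x - 3\right) e^{- 2 x}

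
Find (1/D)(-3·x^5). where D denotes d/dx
- \frac{x^{6}}{2}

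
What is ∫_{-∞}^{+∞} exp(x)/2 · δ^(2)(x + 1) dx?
\frac{1}{2 e}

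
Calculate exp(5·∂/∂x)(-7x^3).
- 7 x^{3} - 105 x^{2} - 525 x - 875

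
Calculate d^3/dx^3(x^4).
24 x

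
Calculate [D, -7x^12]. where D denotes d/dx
- 84 x^{11}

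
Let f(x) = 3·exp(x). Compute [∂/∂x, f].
3 e^{x}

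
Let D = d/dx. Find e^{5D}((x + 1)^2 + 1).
x^{2} + 12 x + 37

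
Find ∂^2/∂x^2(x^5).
20 x^{3}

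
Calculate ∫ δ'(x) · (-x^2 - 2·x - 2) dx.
2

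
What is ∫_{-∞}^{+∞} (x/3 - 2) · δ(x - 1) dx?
- \frac{5}{3}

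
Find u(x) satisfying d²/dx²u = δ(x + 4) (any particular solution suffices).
\frac{|x + 4|}{2}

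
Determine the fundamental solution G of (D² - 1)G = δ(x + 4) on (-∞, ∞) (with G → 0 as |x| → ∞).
-\frac{e^{-|x + 4|}}{2}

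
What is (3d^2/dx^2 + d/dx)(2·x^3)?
6 x \left(x + 6\right)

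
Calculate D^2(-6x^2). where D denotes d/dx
-12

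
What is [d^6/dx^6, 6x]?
36\frac{d^{5}}{dx^{5}}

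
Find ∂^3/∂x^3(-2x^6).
- 240 x^{3}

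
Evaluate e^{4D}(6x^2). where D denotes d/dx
6 x^{2} + 48 x + 96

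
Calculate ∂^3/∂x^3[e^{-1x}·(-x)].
\left(x - 3\right) e^{- x}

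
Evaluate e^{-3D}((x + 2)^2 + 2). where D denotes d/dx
x^{2} - 2 x + 3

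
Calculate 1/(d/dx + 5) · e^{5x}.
\frac{e^{5 x}}{10}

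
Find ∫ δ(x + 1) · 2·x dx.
-2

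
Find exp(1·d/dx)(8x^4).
8 x^{4} + 32 x^{3} + 48 x^{2} + 32 x + 8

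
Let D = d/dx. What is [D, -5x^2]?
- 10 x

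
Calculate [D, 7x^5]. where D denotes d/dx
35 x^{4}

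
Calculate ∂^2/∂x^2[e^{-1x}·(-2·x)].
2 \left(2 - x\right) e^{- x}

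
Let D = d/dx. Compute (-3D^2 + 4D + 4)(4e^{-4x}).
- 240 e^{- 4 x}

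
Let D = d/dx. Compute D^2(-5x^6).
- 150 x^{4}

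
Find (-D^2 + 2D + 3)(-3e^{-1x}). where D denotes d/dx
0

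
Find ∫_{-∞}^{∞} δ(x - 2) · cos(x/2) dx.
\cos{\left(1 \right)}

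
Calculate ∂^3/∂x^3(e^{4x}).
64 e^{4 x}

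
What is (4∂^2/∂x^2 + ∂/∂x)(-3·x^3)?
9 x \left(- x - 8\right)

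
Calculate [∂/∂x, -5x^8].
- 40 x^{7}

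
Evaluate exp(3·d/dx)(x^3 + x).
x^{3} + 9 x^{2} + 28 x + 30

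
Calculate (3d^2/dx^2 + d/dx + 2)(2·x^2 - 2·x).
4 x^{2} + 10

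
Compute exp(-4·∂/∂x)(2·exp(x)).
2 e^{x - 4}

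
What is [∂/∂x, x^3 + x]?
3 x^{2} + 1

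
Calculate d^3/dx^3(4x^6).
480 x^{3}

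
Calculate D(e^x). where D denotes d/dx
e^{x}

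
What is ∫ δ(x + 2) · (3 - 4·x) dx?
11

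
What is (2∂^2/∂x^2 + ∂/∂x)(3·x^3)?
9 x \left(x + 4\right)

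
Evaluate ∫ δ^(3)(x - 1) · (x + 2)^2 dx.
0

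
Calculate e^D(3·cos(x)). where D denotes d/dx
3 \cos{\left(x + 1 \right)}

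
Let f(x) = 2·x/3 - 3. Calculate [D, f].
\frac{2}{3}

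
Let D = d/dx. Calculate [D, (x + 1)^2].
2 x + 2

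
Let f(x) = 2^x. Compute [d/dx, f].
2^{x} \log{\left(2 \right)}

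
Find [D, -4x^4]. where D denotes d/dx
- 16 x^{3}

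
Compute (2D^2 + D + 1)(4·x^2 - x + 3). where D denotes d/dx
4 x^{2} + 7 x + 18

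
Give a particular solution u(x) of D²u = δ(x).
\frac{|x|}{2}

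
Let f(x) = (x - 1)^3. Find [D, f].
3 \left(x - 1\right)^{2}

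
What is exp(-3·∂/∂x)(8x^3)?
8 x^{3} - 72 x^{2} + 216 x - 216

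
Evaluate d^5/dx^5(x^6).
720 x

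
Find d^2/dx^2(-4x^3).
- 24 x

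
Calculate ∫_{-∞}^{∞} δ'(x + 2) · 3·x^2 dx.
12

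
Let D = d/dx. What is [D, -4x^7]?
- 28 x^{6}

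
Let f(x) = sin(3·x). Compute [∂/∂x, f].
3 \cos{\left(3 x \right)}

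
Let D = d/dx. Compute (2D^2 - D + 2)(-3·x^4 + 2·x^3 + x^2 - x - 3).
- 6 x^{4} + 16 x^{3} - 76 x^{2} + 20 x - 1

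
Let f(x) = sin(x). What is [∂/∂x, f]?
\cos{\left(x \right)}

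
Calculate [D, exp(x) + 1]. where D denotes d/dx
e^{x}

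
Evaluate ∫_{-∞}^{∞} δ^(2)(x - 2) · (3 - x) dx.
0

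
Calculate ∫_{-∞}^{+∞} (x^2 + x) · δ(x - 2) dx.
6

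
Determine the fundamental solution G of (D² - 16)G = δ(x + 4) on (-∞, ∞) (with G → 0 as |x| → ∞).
-\frac{e^{-4|x + 4|}}{8}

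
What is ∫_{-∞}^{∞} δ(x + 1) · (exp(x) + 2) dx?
e^{-1} + 2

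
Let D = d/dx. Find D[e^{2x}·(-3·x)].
\left(- 6 x - 3\right) e^{2 x}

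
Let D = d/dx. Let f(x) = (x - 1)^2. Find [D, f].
2 x - 2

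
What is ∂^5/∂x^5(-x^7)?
- 2520 x^{2}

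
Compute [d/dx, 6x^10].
60 x^{9}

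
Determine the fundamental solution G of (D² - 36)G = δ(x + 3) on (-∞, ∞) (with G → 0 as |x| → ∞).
-\frac{e^{-6|x + 3|}}{12}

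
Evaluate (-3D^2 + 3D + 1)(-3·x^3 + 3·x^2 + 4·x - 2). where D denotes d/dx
- 3 x^{3} - 24 x^{2} + 76 x - 8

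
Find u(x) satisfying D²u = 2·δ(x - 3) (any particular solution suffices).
|x - 3|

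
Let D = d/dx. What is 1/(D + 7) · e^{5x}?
\frac{e^{5 x}}{12}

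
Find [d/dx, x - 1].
1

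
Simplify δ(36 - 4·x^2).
\frac{\delta(x - 3) + \delta(x + 3)}{24}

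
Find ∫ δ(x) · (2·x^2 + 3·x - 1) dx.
-1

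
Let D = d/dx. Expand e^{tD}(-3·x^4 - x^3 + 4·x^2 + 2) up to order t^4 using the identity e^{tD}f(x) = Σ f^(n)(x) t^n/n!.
- 3 t^{4} - t^{3} \left(12 x + 1\right) - t^{2} \left(18 x^{2} + 3 x - 4\right) - t x \left(12 x^{2} + 3 x - 8\right) - 3 x^{4} - x^{3} + 4 x^{2} + 2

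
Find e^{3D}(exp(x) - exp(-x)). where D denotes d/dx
2 \sinh{\left(x + 3 \right)}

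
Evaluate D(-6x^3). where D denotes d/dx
- 18 x^{2}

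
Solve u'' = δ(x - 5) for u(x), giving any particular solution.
\frac{|x - 5|}{2}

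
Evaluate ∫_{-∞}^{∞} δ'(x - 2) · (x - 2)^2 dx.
0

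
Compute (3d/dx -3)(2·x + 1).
3 - 6 x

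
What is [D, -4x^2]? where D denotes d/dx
- 8 x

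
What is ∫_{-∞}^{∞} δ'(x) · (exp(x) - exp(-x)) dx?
-2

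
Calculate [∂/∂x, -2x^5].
- 10 x^{4}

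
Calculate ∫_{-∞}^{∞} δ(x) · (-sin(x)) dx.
0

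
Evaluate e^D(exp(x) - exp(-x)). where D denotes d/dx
2 \sinh{\left(x + 1 \right)}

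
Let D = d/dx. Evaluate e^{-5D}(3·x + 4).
3 x - 11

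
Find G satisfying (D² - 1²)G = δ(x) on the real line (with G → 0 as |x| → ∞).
-\frac{e^{-|x|}}{2}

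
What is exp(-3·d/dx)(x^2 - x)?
x^{2} - 7 x + 12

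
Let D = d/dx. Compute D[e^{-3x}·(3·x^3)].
9 x^{2} \left(1 - x\right) e^{- 3 x}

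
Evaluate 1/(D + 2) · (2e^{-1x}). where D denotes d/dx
2 e^{- x}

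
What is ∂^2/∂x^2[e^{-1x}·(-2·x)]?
2 \left(2 - x\right) e^{- x}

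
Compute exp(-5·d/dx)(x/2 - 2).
\frac{x}{2} - \frac{9}{2}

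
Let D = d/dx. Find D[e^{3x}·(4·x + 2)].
\left(12 x + 10\right) e^{3 x}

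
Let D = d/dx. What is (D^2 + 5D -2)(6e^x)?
24 e^{x}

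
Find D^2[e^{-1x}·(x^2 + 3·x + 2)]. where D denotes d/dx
\left(x^{2} - x - 2\right) e^{- x}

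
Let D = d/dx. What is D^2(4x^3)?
24 x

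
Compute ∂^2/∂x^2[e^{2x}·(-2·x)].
8 \left(- x - 1\right) e^{2 x}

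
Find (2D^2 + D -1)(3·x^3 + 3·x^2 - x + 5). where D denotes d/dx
- 3 x^{3} + 6 x^{2} + 43 x + 6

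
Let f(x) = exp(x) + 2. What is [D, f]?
e^{x}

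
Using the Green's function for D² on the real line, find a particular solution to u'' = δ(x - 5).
\frac{|x - 5|}{2}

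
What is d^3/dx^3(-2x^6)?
- 240 x^{3}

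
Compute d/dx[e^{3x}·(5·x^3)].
15 x^{2} \left(x + 1\right) e^{3 x}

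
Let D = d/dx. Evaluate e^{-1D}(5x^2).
5 x^{2} - 10 x + 5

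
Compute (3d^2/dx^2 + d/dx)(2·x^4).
8 x^{2} \left(x + 9\right)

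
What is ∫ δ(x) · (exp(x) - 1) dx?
0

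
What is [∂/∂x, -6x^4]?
- 24 x^{3}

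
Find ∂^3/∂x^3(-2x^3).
-12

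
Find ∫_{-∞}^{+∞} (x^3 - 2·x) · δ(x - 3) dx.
21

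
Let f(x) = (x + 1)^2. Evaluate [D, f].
2 x + 2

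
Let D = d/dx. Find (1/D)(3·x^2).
x^{3}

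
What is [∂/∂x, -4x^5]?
- 20 x^{4}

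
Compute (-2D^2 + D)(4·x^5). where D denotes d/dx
20 x^{3} \left(x - 8\right)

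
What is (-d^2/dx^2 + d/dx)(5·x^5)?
25 x^{3} \left(x - 4\right)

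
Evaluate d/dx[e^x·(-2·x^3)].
2 x^{2} \left(- x - 3\right) e^{x}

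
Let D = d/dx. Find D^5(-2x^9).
- 30240 x^{4}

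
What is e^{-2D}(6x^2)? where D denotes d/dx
6 x^{2} - 24 x + 24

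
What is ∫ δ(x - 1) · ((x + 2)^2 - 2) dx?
7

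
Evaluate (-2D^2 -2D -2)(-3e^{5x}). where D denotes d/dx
186 e^{5 x}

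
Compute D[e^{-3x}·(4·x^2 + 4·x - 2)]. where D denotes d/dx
2 \left(- 6 x^{2} - 2 x + 5\right) e^{- 3 x}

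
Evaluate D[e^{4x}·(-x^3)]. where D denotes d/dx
x^{2} \left(- 4 x - 3\right) e^{4 x}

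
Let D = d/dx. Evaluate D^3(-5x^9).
- 2520 x^{6}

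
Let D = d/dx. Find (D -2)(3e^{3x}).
3 e^{3 x}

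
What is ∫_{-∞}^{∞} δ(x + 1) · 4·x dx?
-4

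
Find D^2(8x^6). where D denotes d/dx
240 x^{4}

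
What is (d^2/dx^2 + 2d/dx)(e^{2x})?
8 e^{2 x}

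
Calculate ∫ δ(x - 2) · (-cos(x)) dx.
- \cos{\left(2 \right)}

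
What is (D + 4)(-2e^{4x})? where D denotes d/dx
- 16 e^{4 x}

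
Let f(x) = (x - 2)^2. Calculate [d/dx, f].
2 x - 4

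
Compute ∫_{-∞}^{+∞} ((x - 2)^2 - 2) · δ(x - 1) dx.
-1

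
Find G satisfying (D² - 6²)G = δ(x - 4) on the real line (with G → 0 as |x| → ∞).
-\frac{e^{-6|x - 4|}}{12}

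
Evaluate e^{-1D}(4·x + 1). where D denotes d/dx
4 x - 3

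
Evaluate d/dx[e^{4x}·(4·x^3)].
x^{2} \left(16 x + 12\right) e^{4 x}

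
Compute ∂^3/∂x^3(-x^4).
- 24 x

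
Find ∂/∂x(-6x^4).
- 24 x^{3}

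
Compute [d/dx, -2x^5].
- 10 x^{4}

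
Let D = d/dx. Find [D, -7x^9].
- 63 x^{8}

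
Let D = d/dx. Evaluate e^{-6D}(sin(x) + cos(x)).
\sqrt{2} \cos{\left(- x + \frac{\pi}{4} + 6 \right)}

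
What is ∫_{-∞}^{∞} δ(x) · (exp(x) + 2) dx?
3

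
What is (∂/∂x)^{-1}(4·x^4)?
\frac{4 x^{5}}{5}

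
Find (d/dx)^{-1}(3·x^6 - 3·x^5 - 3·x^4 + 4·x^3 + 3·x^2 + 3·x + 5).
\frac{3 x^{7}}{7} - \frac{x^{6}}{2} - \frac{3 x^{5}}{5} + x^{4} + x^{3} + \frac{3 x^{2}}{2} + 5 x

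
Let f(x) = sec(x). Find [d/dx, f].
\tan{\left(x \right)} \sec{\left(x \right)}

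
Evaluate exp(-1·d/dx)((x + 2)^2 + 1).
x^{2} + 2 x + 2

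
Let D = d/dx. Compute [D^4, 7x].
28D^{3}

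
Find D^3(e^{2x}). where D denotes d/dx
8 e^{2 x}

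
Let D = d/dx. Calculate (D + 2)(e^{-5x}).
- 3 e^{- 5 x}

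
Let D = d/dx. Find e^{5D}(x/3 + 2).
\frac{x}{3} + \frac{11}{3}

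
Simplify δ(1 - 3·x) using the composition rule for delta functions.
\frac{\delta(x - 1/3)}{3}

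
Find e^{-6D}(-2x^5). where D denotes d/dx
- 2 x^{5} + 60 x^{4} - 720 x^{3} + 4320 x^{2} - 12960 x + 15552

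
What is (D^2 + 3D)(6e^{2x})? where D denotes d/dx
60 e^{2 x}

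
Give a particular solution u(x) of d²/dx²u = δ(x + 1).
\frac{|x + 1|}{2}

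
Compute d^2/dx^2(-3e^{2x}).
- 12 e^{2 x}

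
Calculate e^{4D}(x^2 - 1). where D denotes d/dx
x^{2} + 8 x + 15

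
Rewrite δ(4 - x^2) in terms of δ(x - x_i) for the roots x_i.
\frac{\delta(x - 2) + \delta(x + 2)}{4}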